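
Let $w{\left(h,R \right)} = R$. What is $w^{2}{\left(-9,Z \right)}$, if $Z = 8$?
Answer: $64$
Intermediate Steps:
$w^{2}{\left(-9,Z \right)} = 8^{2} = 64$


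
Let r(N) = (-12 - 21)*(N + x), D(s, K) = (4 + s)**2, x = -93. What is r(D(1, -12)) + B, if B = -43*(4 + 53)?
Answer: -207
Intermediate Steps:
B = -2451 (B = -43*57 = -2451)
r(N) = 3069 - 33*N (r(N) = (-12 - 21)*(N - 93) = -33*(-93 + N) = 3069 - 33*N)
r(D(1, -12)) + B = (3069 - 33*(4 + 1)**2) - 2451 = (3069 - 33*5**2) - 2451 = (3069 - 33*25) - 2451 = (3069 - 825) - 2451 = 2244 - 2451 = -207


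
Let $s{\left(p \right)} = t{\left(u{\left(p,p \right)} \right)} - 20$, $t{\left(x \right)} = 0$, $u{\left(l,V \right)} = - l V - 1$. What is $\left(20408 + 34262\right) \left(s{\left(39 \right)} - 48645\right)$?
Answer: $-2660515550$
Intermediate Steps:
$u{\left(l,V \right)} = -1 - V l$ ($u{\left(l,V \right)} = - V l - 1 = -1 - V l$)
$s{\left(p \right)} = -20$ ($s{\left(p \right)} = 0 - 20 = -20$)
$\left(20408 + 34262\right) \left(s{\left(39 \right)} - 48645\right) = \left(20408 + 34262\right) \left(-20 - 48645\right) = 54670 \left(-48665\right) = -2660515550$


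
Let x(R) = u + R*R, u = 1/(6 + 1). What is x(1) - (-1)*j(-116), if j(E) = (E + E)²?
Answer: 376776/7 ≈ 53825.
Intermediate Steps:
j(E) = 4*E² (j(E) = (2*E)² = 4*E²)
u = ⅐ (u = 1/7 = ⅐ ≈ 0.14286)
x(R) = ⅐ + R² (x(R) = ⅐ + R*R = ⅐ + R²)
x(1) - (-1)*j(-116) = (⅐ + 1²) - (-1)*4*(-116)² = (⅐ + 1) - (-1)*4*13456 = 8/7 - (-1)*53824 = 8/7 - 1*(-53824) = 8/7 + 53824 = 376776/7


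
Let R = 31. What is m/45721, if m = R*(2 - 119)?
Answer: -279/3517 ≈ -0.079329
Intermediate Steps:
m = -3627 (m = 31*(2 - 119) = 31*(-117) = -3627)
m/45721 = -3627/45721 = -3627*1/45721 = -279/3517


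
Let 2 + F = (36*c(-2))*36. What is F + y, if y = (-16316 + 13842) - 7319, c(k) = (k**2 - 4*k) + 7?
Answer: 14829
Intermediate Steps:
c(k) = 7 + k**2 - 4*k
F = 24622 (F = -2 + (36*(7 + (-2)**2 - 4*(-2)))*36 = -2 + (36*(7 + 4 + 8))*36 = -2 + (36*19)*36 = -2 + 684*36 = -2 + 24624 = 24622)
y = -9793 (y = -2474 - 7319 = -9793)
F + y = 24622 - 9793 = 14829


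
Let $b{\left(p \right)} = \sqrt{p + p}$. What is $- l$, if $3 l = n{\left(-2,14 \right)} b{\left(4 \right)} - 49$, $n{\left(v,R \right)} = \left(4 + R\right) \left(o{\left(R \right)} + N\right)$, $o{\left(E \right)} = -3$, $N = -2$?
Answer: $\frac{49}{3} + 60 \sqrt{2} \approx 101.19$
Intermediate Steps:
$b{\left(p \right)} = \sqrt{2} \sqrt{p}$ ($b{\left(p \right)} = \sqrt{2 p} = \sqrt{2} \sqrt{p}$)
$n{\left(v,R \right)} = -20 - 5 R$ ($n{\left(v,R \right)} = \left(4 + R\right) \left(-3 - 2\right) = \left(4 + R\right) \left(-5\right) = -20 - 5 R$)
$l = - \frac{49}{3} - 60 \sqrt{2}$ ($l = \frac{\left(-20 - 70\right) \sqrt{2} \sqrt{4} - 49}{3} = \frac{\left(-20 - 70\right) \sqrt{2} \cdot 2 - 49}{3} = \frac{- 90 \cdot 2 \sqrt{2} - 49}{3} = \frac{- 180 \sqrt{2} - 49}{3} = \frac{-49 - 180 \sqrt{2}}{3} = - \frac{49}{3} - 60 \sqrt{2} \approx -101.19$)
$- l = - (- \frac{49}{3} - 60 \sqrt{2}) = \frac{49}{3} + 60 \sqrt{2}$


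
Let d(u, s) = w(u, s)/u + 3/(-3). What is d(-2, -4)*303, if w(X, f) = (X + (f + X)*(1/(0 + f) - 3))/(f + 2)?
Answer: 8181/8 ≈ 1022.6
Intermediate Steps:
w(X, f) = (X + (-3 + 1/f)*(X + f))/(2 + f) (w(X, f) = (X + (X + f)*(1/f - 3))/(2 + f) = (X + (X + f)*(-3 + 1/f))/(2 + f) = (X + (-3 + 1/f)*(X + f))/(2 + f))
d(u, s) = -1 + (s + u - 3*s² - 2*s*u)/(s*u*(2 + s)) (d(u, s) = ((u + s - 3*s² - 2*u*s)/(s*(2 + s)))/u + 3/(-3) = ((u + s - 3*s² - 2*s*u)/(s*(2 + s)))/u + 3*(-⅓) = ((s + u - 3*s² - 2*s*u)/(s*(2 + s)))/u - 1 = (s + u - 3*s² - 2*s*u)/(s*u*(2 + s)) - 1 = -1 + (s + u - 3*s² - 2*s*u)/(s*u*(2 + s)))
d(-2, -4)*303 = ((-4 - 2 - 3*(-4)² - 1*(-2)*(-4)² - 4*(-4)*(-2))/(-4*(-2)*(2 - 4)))*303 = -¼*(-½)*(-4 - 2 - 3*16 - 1*(-2)*16 - 32)/(-2)*303 = -¼*(-½)*(-½)*(-4 - 2 - 48 + 32 - 32)*303 = -¼*(-½)*(-½)*(-54)*303 = (27/8)*303 = 8181/8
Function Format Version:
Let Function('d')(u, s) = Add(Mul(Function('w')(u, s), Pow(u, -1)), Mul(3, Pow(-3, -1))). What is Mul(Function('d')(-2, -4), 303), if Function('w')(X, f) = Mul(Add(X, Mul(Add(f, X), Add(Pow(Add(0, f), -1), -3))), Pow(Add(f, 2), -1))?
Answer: Rational(8181, 8) ≈ 1022.6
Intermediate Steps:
Function('w')(X, f) = Mul(Pow(Add(2, f), -1), Add(X, Mul(Add(-3, Pow(f, -1)), Add(X, f)))) (Function('w')(X, f) = Mul(Add(X, Mul(Add(X, f), Add(Pow(f, -1), -3))), Pow(Add(2, f), -1)) = Mul(Add(X, Mul(Add(X, f), Add(-3, Pow(f, -1)))), Pow(Add(2, f), -1)) = Mul(Add(X, Mul(Add(-3, Pow(f, -1)), Add(X, f))), Pow(Add(2, f), -1)) = Mul(Pow(Add(2, f), -1), Add(X, Mul(Add(-3, Pow(f, -1)), Add(X, f)))))
Function('d')(u, s) = Add(-1, Mul(Pow(s, -1), Pow(u, -1), Pow(Add(2, s), -1), Add(s, u, Mul(-3, Pow(s, 2)), Mul(-2, s, u)))) (Function('d')(u, s) = Add(Mul(Mul(Pow(s, -1), Pow(Add(2, s), -1), Add(u, s, Mul(-3, Pow(s, 2)), Mul(-2, u, s))), Pow(u, -1)), Mul(3, Pow(-3, -1))) = Add(Mul(Mul(Pow(s, -1), Pow(Add(2, s), -1), Add(u, s, Mul(-3, Pow(s, 2)), Mul(-2, s, u))), Pow(u, -1)), Mul(3, Rational(-1, 3))) = Add(Mul(Mul(Pow(s, -1), Pow(Add(2, s), -1), Add(s, u, Mul(-3, Pow(s, 2)), Mul(-2, s, u))), Pow(u, -1)), -1) = Add(Mul(Pow(s, -1), Pow(u, -1), Pow(Add(2, s), -1), Add(s, u, Mul(-3, Pow(s, 2)), Mul(-2, s, u))), -1) = Add(-1, Mul(Pow(s, -1), Pow(u, -1), Pow(Add(2, s), -1), Add(s, u, Mul(-3, Pow(s, 2)), Mul(-2, s, u)))))
Mul(Function('d')(-2, -4), 303) = Mul(Mul(Pow(-4, -1), Pow(-2, -1), Pow(Add(2, -4), -1), Add(-4, -2, Mul(-3, Pow(-4, 2)), Mul(-1, -2, Pow(-4, 2)), Mul(-4, -4, -2))), 303) = Mul(Mul(Rational(-1, 4), Rational(-1, 2), Pow(-2, -1), Add(-4, -2, Mul(-3, 16), Mul(-1, -2, 16), -32)), 303) = Mul(Mul(Rational(-1, 4), Rational(-1, 2), Rational(-1, 2), Add(-4, -2, -48, 32, -32)), 303) = Mul(Mul(Rational(-1, 4), Rational(-1, 2), Rational(-1, 2), -54), 303) = Mul(Rational(27, 8), 303) = Rational(8181, 8)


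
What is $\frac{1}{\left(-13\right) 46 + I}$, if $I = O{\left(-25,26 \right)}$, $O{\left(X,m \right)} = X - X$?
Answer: $- \frac{1}{598} \approx -0.0016722$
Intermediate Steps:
$O{\left(X,m \right)} = 0$
$I = 0$
$\frac{1}{\left(-13\right) 46 + I} = \frac{1}{\left(-13\right) 46 + 0} = \frac{1}{-598 + 0} = \frac{1}{-598} = - \frac{1}{598}$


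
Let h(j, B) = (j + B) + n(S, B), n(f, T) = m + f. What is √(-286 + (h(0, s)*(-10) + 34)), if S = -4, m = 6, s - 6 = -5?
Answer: I*√282 ≈ 16.793*I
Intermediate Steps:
s = 1 (s = 6 - 5 = 1)
n(f, T) = 6 + f
h(j, B) = 2 + B + j (h(j, B) = (j + B) + (6 - 4) = (B + j) + 2 = 2 + B + j)
√(-286 + (h(0, s)*(-10) + 34)) = √(-286 + ((2 + 1 + 0)*(-10) + 34)) = √(-286 + (3*(-10) + 34)) = √(-286 + (-30 + 34)) = √(-286 + 4) = √(-282) = I*√282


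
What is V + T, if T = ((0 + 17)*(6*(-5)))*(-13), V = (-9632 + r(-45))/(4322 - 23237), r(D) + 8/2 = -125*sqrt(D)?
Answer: 41805362/6305 + 25*I*sqrt(5)/1261 ≈ 6630.5 + 0.044331*I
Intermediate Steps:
r(D) = -4 - 125*sqrt(D)
V = 3212/6305 + 25*I*sqrt(5)/1261 (V = (-9632 + (-4 - 375*I*sqrt(5)))/(4322 - 23237) = (-9632 + (-4 - 375*I*sqrt(5)))/(-18915) = (-9632 + (-4 - 375*I*sqrt(5)))*(-1/18915) = (-9636 - 375*I*sqrt(5))*(-1/18915) = 3212/6305 + 25*I*sqrt(5)/1261 ≈ 0.50944 + 0.044331*I)
T = 6630 (T = (17*(-30))*(-13) = -510*(-13) = 6630)
V + T = (3212/6305 + 25*I*sqrt(5)/1261) + 6630 = 41805362/6305 + 25*I*sqrt(5)/1261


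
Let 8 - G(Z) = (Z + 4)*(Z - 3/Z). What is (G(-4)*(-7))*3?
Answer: -168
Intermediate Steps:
G(Z) = 8 - (4 + Z)*(Z - 3/Z) (G(Z) = 8 - (Z + 4)*(Z - 3/Z) = 8 - (4 + Z)*(Z - 3/Z))
(G(-4)*(-7))*3 = ((11 - 1*(-4)² - 4*(-4) + 12/(-4))*(-7))*3 = ((11 - 1*16 + 16 + 12*(-¼))*(-7))*3 = ((11 - 16 + 16 - 3)*(-7))*3 = (8*(-7))*3 = -56*3 = -168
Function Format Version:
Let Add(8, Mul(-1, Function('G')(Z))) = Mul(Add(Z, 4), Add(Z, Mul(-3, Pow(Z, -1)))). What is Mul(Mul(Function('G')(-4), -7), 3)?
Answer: -168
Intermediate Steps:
Function('G')(Z) = Add(8, Mul(-1, Add(4, Z), Add(Z, Mul(-3, Pow(Z, -1))))) (Function('G')(Z) = Add(8, Mul(-1, Mul(Add(Z, 4), Add(Z, Mul(-3, Pow(Z, -1)))))) = Add(8, Mul(-1, Mul(Add(4, Z), Add(Z, Mul(-3, Pow(Z, -1)))))) = Add(8, Mul(-1, Add(4, Z), Add(Z, Mul(-3, Pow(Z, -1))))))
Mul(Mul(Function('G')(-4), -7), 3) = Mul(Mul(Add(11, Mul(-1, Pow(-4, 2)), Mul(-4, -4), Mul(12, Pow(-4, -1))), -7), 3) = Mul(Mul(Add(11, Mul(-1, 16), 16, Mul(12, Rational(-1, 4))), -7), 3) = Mul(Mul(Add(11, -16, 16, -3), -7), 3) = Mul(Mul(8, -7), 3) = Mul(-56, 3) = -168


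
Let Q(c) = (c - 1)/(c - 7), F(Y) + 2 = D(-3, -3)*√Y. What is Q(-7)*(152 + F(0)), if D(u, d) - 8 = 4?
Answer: 600/7 ≈ 85.714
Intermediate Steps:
D(u, d) = 12 (D(u, d) = 8 + 4 = 12)
F(Y) = -2 + 12*√Y
Q(c) = (-1 + c)/(-7 + c)
Q(-7)*(152 + F(0)) = ((-1 - 7)/(-7 - 7))*(152 + (-2 + 12*√0)) = (-8/(-14))*(152 + (-2 + 12*0)) = (-1/14*(-8))*(152 + (-2 + 0)) = 4*(152 - 2)/7 = (4/7)*150 = 600/7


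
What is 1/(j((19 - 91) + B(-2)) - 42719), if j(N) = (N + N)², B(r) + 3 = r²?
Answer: -1/22555 ≈ -4.4336e-5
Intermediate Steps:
B(r) = -3 + r²
j(N) = 4*N² (j(N) = (2*N)² = 4*N²)
1/(j((19 - 91) + B(-2)) - 42719) = 1/(4*((19 - 91) + (-3 + (-2)²))² - 42719) = 1/(4*(-72 + (-3 + 4))² - 42719) = 1/(4*(-72 + 1)² - 42719) = 1/(4*(-71)² - 42719) = 1/(4*5041 - 42719) = 1/(20164 - 42719) = 1/(-22555) = -1/22555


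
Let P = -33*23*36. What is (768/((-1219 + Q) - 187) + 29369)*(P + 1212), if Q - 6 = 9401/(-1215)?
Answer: -1311653645465088/1710401 ≈ -7.6687e+8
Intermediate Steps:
P = -27324 (P = -759*36 = -27324)
Q = -2111/1215 (Q = 6 + 9401/(-1215) = 6 + 9401*(-1/1215) = 6 - 9401/1215 = -2111/1215 ≈ -1.7374)
(768/((-1219 + Q) - 187) + 29369)*(P + 1212) = (768/((-1219 - 2111/1215) - 187) + 29369)*(-27324 + 1212) = (768/(-1483196/1215 - 187) + 29369)*(-26112) = (768/(-1710401/1215) + 29369)*(-26112) = (768*(-1215/1710401) + 29369)*(-26112) = (-933120/1710401 + 29369)*(-26112) = (50231833849/1710401)*(-26112) = -1311653645465088/1710401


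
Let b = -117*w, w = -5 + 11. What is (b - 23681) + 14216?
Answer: -10167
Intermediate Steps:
w = 6
b = -702 (b = -117*6 = -702)
(b - 23681) + 14216 = (-702 - 23681) + 14216 = -24383 + 14216 = -10167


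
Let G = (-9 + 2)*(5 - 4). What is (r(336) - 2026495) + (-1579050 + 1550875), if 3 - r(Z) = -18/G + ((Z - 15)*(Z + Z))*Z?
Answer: -521737311/7 ≈ -7.4534e+7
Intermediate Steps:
G = -7 (G = -7*1 = -7)
r(Z) = 3/7 - 2*Z²*(-15 + Z) (r(Z) = 3 - (-18/(-7) + ((Z - 15)*(Z + Z))*Z) = 3 - (-18*(-⅐) + ((-15 + Z)*(2*Z))*Z) = 3 - (18/7 + (2*Z*(-15 + Z))*Z) = 3 - (18/7 + 2*Z²*(-15 + Z)) = 3 + (-18/7 - 2*Z²*(-15 + Z)) = 3/7 - 2*Z²*(-15 + Z))
(r(336) - 2026495) + (-1579050 + 1550875) = ((3/7 - 2*336³ + 30*336²) - 2026495) + (-1579050 + 1550875) = ((3/7 - 2*37933056 + 30*112896) - 2026495) - 28175 = ((3/7 - 75866112 + 3386880) - 2026495) - 28175 = (-507354621/7 - 2026495) - 28175 = -521540086/7 - 28175 = -521737311/7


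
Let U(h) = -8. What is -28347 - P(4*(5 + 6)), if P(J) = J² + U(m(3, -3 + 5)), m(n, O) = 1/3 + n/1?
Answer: -30275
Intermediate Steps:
m(n, O) = ⅓ + n (m(n, O) = 1*(⅓) + n*1 = ⅓ + n)
P(J) = -8 + J² (P(J) = J² - 8 = -8 + J²)
-28347 - P(4*(5 + 6)) = -28347 - (-8 + (4*(5 + 6))²) = -28347 - (-8 + (4*11)²) = -28347 - (-8 + 44²) = -28347 - (-8 + 1936) = -28347 - 1*1928 = -28347 - 1928 = -30275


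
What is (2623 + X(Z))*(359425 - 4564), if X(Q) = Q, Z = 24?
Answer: 939317067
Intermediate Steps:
(2623 + X(Z))*(359425 - 4564) = (2623 + 24)*(359425 - 4564) = 2647*354861 = 939317067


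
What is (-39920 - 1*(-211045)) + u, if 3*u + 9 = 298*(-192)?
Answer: 152050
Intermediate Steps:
u = -19075 (u = -3 + (298*(-192))/3 = -3 + (⅓)*(-57216) = -3 - 19072 = -19075)
(-39920 - 1*(-211045)) + u = (-39920 - 1*(-211045)) - 19075 = (-39920 + 211045) - 19075 = 171125 - 19075 = 152050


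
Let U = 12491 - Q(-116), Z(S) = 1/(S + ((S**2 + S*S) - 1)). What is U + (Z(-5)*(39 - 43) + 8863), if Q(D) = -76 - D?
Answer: 234453/11 ≈ 21314.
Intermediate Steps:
Z(S) = 1/(-1 + S + 2*S**2) (Z(S) = 1/(S + ((S**2 + S**2) - 1)) = 1/(S + (2*S**2 - 1)) = 1/(S + (-1 + 2*S**2)) = 1/(-1 + S + 2*S**2))
U = 12451 (U = 12491 - (-76 - 1*(-116)) = 12491 - (-76 + 116) = 12491 - 1*40 = 12491 - 40 = 12451)
U + (Z(-5)*(39 - 43) + 8863) = 12451 + ((39 - 43)/(-1 - 5 + 2*(-5)**2) + 8863) = 12451 + (-4/(-1 - 5 + 2*25) + 8863) = 12451 + (-4/(-1 - 5 + 50) + 8863) = 12451 + (-4/44 + 8863) = 12451 + ((1/44)*(-4) + 8863) = 12451 + (-1/11 + 8863) = 12451 + 97492/11 = 234453/11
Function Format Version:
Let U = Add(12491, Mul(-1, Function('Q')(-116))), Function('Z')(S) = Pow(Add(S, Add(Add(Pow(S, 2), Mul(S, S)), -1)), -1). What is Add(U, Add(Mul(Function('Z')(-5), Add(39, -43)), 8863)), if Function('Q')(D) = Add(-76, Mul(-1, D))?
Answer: Rational(234453, 11) ≈ 21314.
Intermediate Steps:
Function('Z')(S) = Pow(Add(-1, S, Mul(2, Pow(S, 2))), -1) (Function('Z')(S) = Pow(Add(S, Add(Add(Pow(S, 2), Pow(S, 2)), -1)), -1) = Pow(Add(S, Add(Mul(2, Pow(S, 2)), -1)), -1) = Pow(Add(S, Add(-1, Mul(2, Pow(S, 2)))), -1) = Pow(Add(-1, S, Mul(2, Pow(S, 2))), -1))
U = 12451 (U = Add(12491, Mul(-1, Add(-76, Mul(-1, -116)))) = Add(12491, Mul(-1, Add(-76, 116))) = Add(12491, Mul(-1, 40)) = Add(12491, -40) = 12451)
Add(U, Add(Mul(Function('Z')(-5), Add(39, -43)), 8863)) = Add(12451, Add(Mul(Pow(Add(-1, -5, Mul(2, Pow(-5, 2))), -1), Add(39, -43)), 8863)) = Add(12451, Add(Mul(Pow(Add(-1, -5, Mul(2, 25)), -1), -4), 8863)) = Add(12451, Add(Mul(Pow(Add(-1, -5, 50), -1), -4), 8863)) = Add(12451, Add(Mul(Pow(44, -1), -4), 8863)) = Add(12451, Add(Mul(Rational(1, 44), -4), 8863)) = Add(12451, Add(Rational(-1, 11), 8863)) = Add(12451, Rational(97492, 11)) = Rational(234453, 11)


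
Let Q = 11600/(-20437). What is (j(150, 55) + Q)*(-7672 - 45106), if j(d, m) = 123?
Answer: -132058525478/20437 ≈ -6.4617e+6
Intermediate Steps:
Q = -11600/20437 (Q = 11600*(-1/20437) = -11600/20437 ≈ -0.56760)
(j(150, 55) + Q)*(-7672 - 45106) = (123 - 11600/20437)*(-7672 - 45106) = (2502151/20437)*(-52778) = -132058525478/20437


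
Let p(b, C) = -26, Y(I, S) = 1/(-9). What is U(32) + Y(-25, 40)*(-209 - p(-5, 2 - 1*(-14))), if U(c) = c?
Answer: 157/3 ≈ 52.333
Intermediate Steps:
Y(I, S) = -⅑
U(32) + Y(-25, 40)*(-209 - p(-5, 2 - 1*(-14))) = 32 - (-209 - 1*(-26))/9 = 32 - (-209 + 26)/9 = 32 - ⅑*(-183) = 32 + 61/3 = 157/3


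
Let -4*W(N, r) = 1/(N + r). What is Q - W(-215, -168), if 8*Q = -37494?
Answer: -3590051/766 ≈ -4686.8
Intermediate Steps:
W(N, r) = -1/(4*(N + r))
Q = -18747/4 (Q = (1/8)*(-37494) = -18747/4 ≈ -4686.8)
Q - W(-215, -168) = -18747/4 - (-1)/(4*(-215) + 4*(-168)) = -18747/4 - (-1)/(-860 - 672) = -18747/4 - (-1)/(-1532) = -18747/4 - (-1)*(-1)/1532 = -18747/4 - 1*1/1532 = -18747/4 - 1/1532 = -3590051/766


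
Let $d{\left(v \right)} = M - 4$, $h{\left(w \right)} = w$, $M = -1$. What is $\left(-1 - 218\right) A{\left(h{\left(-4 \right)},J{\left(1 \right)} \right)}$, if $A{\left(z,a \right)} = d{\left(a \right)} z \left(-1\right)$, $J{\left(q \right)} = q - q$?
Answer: $4380$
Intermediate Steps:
$J{\left(q \right)} = 0$
$d{\left(v \right)} = -5$ ($d{\left(v \right)} = -1 - 4 = -5$)
$A{\left(z,a \right)} = 5 z$ ($A{\left(z,a \right)} = - 5 z \left(-1\right) = 5 z$)
$\left(-1 - 218\right) A{\left(h{\left(-4 \right)},J{\left(1 \right)} \right)} = \left(-1 - 218\right) 5 \left(-4\right) = \left(-219\right) \left(-20\right) = 4380$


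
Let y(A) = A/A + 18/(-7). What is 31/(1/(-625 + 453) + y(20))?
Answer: -37324/1899 ≈ -19.655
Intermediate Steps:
y(A) = -11/7 (y(A) = 1 + 18*(-⅐) = 1 - 18/7 = -11/7)
31/(1/(-625 + 453) + y(20)) = 31/(1/(-625 + 453) - 11/7) = 31/(1/(-172) - 11/7) = 31/(-1/172 - 11/7) = 31/(-1899/1204) = 31*(-1204/1899) = -37324/1899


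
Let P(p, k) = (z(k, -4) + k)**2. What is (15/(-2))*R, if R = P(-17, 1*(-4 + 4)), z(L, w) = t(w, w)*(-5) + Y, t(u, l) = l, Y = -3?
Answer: -4335/2 ≈ -2167.5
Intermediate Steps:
z(L, w) = -3 - 5*w (z(L, w) = w*(-5) - 3 = -5*w - 3 = -3 - 5*w)
P(p, k) = (17 + k)**2 (P(p, k) = ((-3 - 5*(-4)) + k)**2 = ((-3 + 20) + k)**2 = (17 + k)**2)
R = 289 (R = (17 + 1*(-4 + 4))**2 = (17 + 1*0)**2 = (17 + 0)**2 = 17**2 = 289)
(15/(-2))*R = (15/(-2))*289 = (15*(-1/2))*289 = -15/2*289 = -4335/2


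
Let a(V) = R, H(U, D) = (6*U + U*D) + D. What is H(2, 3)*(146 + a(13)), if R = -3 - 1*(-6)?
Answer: 3129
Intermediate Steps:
H(U, D) = D + 6*U + D*U (H(U, D) = (6*U + D*U) + D = D + 6*U + D*U)
R = 3 (R = -3 + 6 = 3)
a(V) = 3
H(2, 3)*(146 + a(13)) = (3 + 6*2 + 3*2)*(146 + 3) = (3 + 12 + 6)*149 = 21*149 = 3129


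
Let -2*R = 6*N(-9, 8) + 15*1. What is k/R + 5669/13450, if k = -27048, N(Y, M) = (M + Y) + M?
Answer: 242638111/255550 ≈ 949.47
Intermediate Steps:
N(Y, M) = Y + 2*M
R = -57/2 (R = -(6*(-9 + 2*8) + 15*1)/2 = -(6*(-9 + 16) + 15)/2 = -(6*7 + 15)/2 = -(42 + 15)/2 = -½*57 = -57/2 ≈ -28.500)
k/R + 5669/13450 = -27048/(-57/2) + 5669/13450 = -27048*(-2/57) + 5669*(1/13450) = 18032/19 + 5669/13450 = 242638111/255550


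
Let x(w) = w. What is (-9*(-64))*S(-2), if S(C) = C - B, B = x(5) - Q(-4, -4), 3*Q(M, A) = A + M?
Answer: -5568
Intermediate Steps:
Q(M, A) = A/3 + M/3 (Q(M, A) = (A + M)/3 = A/3 + M/3)
B = 23/3 (B = 5 - ((1/3)*(-4) + (1/3)*(-4)) = 5 - (-4/3 - 4/3) = 5 - 1*(-8/3) = 5 + 8/3 = 23/3 ≈ 7.6667)
S(C) = -23/3 + C (S(C) = C - 1*23/3 = C - 23/3 = -23/3 + C)
(-9*(-64))*S(-2) = (-9*(-64))*(-23/3 - 2) = 576*(-29/3) = -5568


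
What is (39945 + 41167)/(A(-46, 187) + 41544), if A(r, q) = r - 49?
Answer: 81112/41449 ≈ 1.9569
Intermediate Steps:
A(r, q) = -49 + r
(39945 + 41167)/(A(-46, 187) + 41544) = (39945 + 41167)/((-49 - 46) + 41544) = 81112/(-95 + 41544) = 81112/41449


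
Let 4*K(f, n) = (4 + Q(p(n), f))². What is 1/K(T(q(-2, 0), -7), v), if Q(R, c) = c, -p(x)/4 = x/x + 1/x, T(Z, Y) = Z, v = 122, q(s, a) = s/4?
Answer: 16/49 ≈ 0.32653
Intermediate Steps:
q(s, a) = s/4 (q(s, a) = s*(¼) = s/4)
p(x) = -4 - 4/x (p(x) = -4*(x/x + 1/x) = -4*(1 + 1/x) = -4 - 4/x)
K(f, n) = (4 + f)²/4
1/K(T(q(-2, 0), -7), v) = 1/((4 + (¼)*(-2))²/4) = 1/((4 - ½)²/4) = 1/((7/2)²/4) = 1/((¼)*(49/4)) = 1/(49/16) = 16/49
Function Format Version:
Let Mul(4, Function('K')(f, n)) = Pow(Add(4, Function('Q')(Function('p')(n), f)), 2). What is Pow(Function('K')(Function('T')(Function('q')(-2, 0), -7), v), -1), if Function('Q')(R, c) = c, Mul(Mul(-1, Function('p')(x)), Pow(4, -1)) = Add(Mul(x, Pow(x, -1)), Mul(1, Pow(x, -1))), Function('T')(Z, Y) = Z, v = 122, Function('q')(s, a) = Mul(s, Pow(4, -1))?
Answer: Rational(16, 49) ≈ 0.32653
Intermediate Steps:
Function('q')(s, a) = Mul(Rational(1, 4), s) (Function('q')(s, a) = Mul(s, Rational(1, 4)) = Mul(Rational(1, 4), s))
Function('p')(x) = Add(-4, Mul(-4, Pow(x, -1))) (Function('p')(x) = Mul(-4, Add(Mul(x, Pow(x, -1)), Mul(1, Pow(x, -1)))) = Mul(-4, Add(1, Pow(x, -1))) = Add(-4, Mul(-4, Pow(x, -1))))
Function('K')(f, n) = Mul(Rational(1, 4), Pow(Add(4, f), 2))
Pow(Function('K')(Function('T')(Function('q')(-2, 0), -7), v), -1) = Pow(Mul(Rational(1, 4), Pow(Add(4, Mul(Rational(1, 4), -2)), 2)), -1) = Pow(Mul(Rational(1, 4), Pow(Add(4, Rational(-1, 2)), 2)), -1) = Pow(Mul(Rational(1, 4), Pow(Rational(7, 2), 2)), -1) = Pow(Mul(Rational(1, 4), Rational(49, 4)), -1) = Pow(Rational(49, 16), -1) = Rational(16, 49)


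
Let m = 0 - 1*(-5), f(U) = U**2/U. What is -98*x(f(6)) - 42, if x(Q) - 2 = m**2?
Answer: -2688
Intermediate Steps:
f(U) = U
m = 5 (m = 0 + 5 = 5)
x(Q) = 27 (x(Q) = 2 + 5**2 = 2 + 25 = 27)
-98*x(f(6)) - 42 = -98*27 - 42 = -2646 - 42 = -2688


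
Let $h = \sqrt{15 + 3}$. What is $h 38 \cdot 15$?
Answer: $1710 \sqrt{2} \approx 2418.3$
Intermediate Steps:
$h = 3 \sqrt{2}$ ($h = \sqrt{18} = 3 \sqrt{2} \approx 4.2426$)
$h 38 \cdot 15 = 3 \sqrt{2} \cdot 38 \cdot 15 = 114 \sqrt{2} \cdot 15 = 1710 \sqrt{2}$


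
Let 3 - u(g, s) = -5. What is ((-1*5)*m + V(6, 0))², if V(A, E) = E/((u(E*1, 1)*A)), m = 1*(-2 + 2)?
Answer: 0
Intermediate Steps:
u(g, s) = 8 (u(g, s) = 3 - 1*(-5) = 3 + 5 = 8)
m = 0 (m = 1*0 = 0)
V(A, E) = E/(8*A) (V(A, E) = E/((8*A)) = E*(1/(8*A)) = E/(8*A))
((-1*5)*m + V(6, 0))² = (-1*5*0 + (⅛)*0/6)² = (-5*0 + (⅛)*0*(⅙))² = (0 + 0)² = 0² = 0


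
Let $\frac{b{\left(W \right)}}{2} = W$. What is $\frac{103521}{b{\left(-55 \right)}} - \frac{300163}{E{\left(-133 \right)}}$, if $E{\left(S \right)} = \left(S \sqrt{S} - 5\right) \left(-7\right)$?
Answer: $\frac{- 8761641 \sqrt{133} + 3331015 i}{70 \left(- 5 i + 133 \sqrt{133}\right)} \approx -941.19 + 27.956 i$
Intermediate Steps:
$b{\left(W \right)} = 2 W$
$E{\left(S \right)} = 35 - 7 S^{\frac{3}{2}}$ ($E{\left(S \right)} = \left(S^{\frac{3}{2}} - 5\right) \left(-7\right) = \left(-5 + S^{\frac{3}{2}}\right) \left(-7\right) = 35 - 7 S^{\frac{3}{2}}$)
$\frac{103521}{b{\left(-55 \right)}} - \frac{300163}{E{\left(-133 \right)}} = \frac{103521}{2 \left(-55\right)} - \frac{300163}{35 - 7 \left(-133\right)^{\frac{3}{2}}} = \frac{103521}{-110} - \frac{300163}{35 - 7 \left(- 133 i \sqrt{133}\right)} = 103521 \left(- \frac{1}{110}\right) - \frac{300163}{35 + 931 i \sqrt{133}} = - \frac{9411}{10} - \frac{300163}{35 + 931 i \sqrt{133}}$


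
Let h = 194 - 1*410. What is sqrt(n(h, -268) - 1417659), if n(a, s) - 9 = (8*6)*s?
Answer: 3*I*sqrt(158946) ≈ 1196.0*I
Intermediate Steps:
h = -216 (h = 194 - 410 = -216)
n(a, s) = 9 + 48*s (n(a, s) = 9 + (8*6)*s = 9 + 48*s)
sqrt(n(h, -268) - 1417659) = sqrt((9 + 48*(-268)) - 1417659) = sqrt((9 - 12864) - 1417659) = sqrt(-12855 - 1417659) = sqrt(-1430514) = 3*I*sqrt(158946)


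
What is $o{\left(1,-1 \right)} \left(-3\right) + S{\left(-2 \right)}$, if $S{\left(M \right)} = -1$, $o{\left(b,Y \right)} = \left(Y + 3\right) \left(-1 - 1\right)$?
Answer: $11$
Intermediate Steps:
$o{\left(b,Y \right)} = -6 - 2 Y$ ($o{\left(b,Y \right)} = \left(3 + Y\right) \left(-2\right) = -6 - 2 Y$)
$o{\left(1,-1 \right)} \left(-3\right) + S{\left(-2 \right)} = \left(-6 - -2\right) \left(-3\right) - 1 = \left(-6 + 2\right) \left(-3\right) - 1 = \left(-4\right) \left(-3\right) - 1 = 12 - 1 = 11$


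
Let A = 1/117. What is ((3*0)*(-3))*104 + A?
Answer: 1/117 ≈ 0.0085470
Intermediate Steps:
A = 1/117 ≈ 0.0085470
((3*0)*(-3))*104 + A = ((3*0)*(-3))*104 + 1/117 = (0*(-3))*104 + 1/117 = 0*104 + 1/117 = 0 + 1/117 = 1/117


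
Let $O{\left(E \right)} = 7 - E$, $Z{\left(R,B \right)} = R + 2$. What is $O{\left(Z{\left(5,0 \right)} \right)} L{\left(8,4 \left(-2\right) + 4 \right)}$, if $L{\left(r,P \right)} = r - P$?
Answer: $0$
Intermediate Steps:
$Z{\left(R,B \right)} = 2 + R$
$O{\left(Z{\left(5,0 \right)} \right)} L{\left(8,4 \left(-2\right) + 4 \right)} = \left(7 - \left(2 + 5\right)\right) \left(8 - \left(4 \left(-2\right) + 4\right)\right) = \left(7 - 7\right) \left(8 - \left(-8 + 4\right)\right) = \left(7 - 7\right) \left(8 - -4\right) = 0 \left(8 + 4\right) = 0 \cdot 12 = 0$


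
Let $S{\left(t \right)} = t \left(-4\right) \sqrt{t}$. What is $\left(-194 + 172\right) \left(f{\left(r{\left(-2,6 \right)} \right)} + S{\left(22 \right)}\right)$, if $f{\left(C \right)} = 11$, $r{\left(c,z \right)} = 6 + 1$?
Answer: $-242 + 1936 \sqrt{22} \approx 8838.6$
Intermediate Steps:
$r{\left(c,z \right)} = 7$
$S{\left(t \right)} = - 4 t^{\frac{3}{2}}$ ($S{\left(t \right)} = - 4 t \sqrt{t} = - 4 t^{\frac{3}{2}}$)
$\left(-194 + 172\right) \left(f{\left(r{\left(-2,6 \right)} \right)} + S{\left(22 \right)}\right) = \left(-194 + 172\right) \left(11 - 4 \cdot 22^{\frac{3}{2}}\right) = - 22 \left(11 - 4 \cdot 22 \sqrt{22}\right) = - 22 \left(11 - 88 \sqrt{22}\right) = -242 + 1936 \sqrt{22}$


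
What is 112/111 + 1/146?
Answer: 16463/16206 ≈ 1.0159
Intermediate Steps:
112/111 + 1/146 = 16463/16206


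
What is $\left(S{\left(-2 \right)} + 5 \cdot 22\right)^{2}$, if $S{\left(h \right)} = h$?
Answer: $11664$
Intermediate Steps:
$\left(S{\left(-2 \right)} + 5 \cdot 22\right)^{2} = \left(-2 + 5 \cdot 22\right)^{2} = \left(-2 + 110\right)^{2} = 108^{2} = 11664$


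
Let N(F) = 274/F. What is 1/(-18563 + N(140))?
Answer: -70/1299273 ≈ -5.3876e-5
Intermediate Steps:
1/(-18563 + N(140)) = 1/(-18563 + 274/140) = 1/(-18563 + 274*(1/140)) = 1/(-18563 + 137/70) = 1/(-1299273/70) = -70/1299273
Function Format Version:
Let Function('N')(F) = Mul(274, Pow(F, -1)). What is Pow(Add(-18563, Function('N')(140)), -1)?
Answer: Rational(-70, 1299273) ≈ -5.3876e-5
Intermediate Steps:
Pow(Add(-18563, Function('N')(140)), -1) = Pow(Add(-18563, Mul(274, Pow(140, -1))), -1) = Pow(Add(-18563, Mul(274, Rational(1, 140))), -1) = Pow(Add(-18563, Rational(137, 70)), -1) = Pow(Rational(-1299273, 70), -1) = Rational(-70, 1299273)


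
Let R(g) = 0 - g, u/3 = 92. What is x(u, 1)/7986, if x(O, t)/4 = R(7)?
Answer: -14/3993 ≈ -0.0035061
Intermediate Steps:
u = 276 (u = 3*92 = 276)
R(g) = -g
x(O, t) = -28 (x(O, t) = 4*(-1*7) = 4*(-7) = -28)
x(u, 1)/7986 = -28/7986 = -28*1/7986 = -14/3993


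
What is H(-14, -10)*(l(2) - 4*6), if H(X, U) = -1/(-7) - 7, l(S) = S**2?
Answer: 960/7 ≈ 137.14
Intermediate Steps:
H(X, U) = -48/7 (H(X, U) = -1*(-1/7) - 7 = 1/7 - 7 = -48/7)
H(-14, -10)*(l(2) - 4*6) = -48*(2**2 - 4*6)/7 = -48*(4 - 24)/7 = -48/7*(-20) = 960/7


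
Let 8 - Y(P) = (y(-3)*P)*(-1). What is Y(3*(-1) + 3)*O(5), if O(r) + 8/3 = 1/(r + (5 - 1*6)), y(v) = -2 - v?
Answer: -58/3 ≈ -19.333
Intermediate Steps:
O(r) = -8/3 + 1/(-1 + r) (O(r) = -8/3 + 1/(r + (5 - 1*6)) = -8/3 + 1/(r + (5 - 6)) = -8/3 + 1/(r - 1) = -8/3 + 1/(-1 + r))
Y(P) = 8 + P (Y(P) = 8 - (-2 - 1*(-3))*P*(-1) = 8 - (-2 + 3)*P*(-1) = 8 - 1*P*(-1) = 8 - P*(-1) = 8 - (-1)*P = 8 + P)
Y(3*(-1) + 3)*O(5) = (8 + (3*(-1) + 3))*((11 - 8*5)/(3*(-1 + 5))) = (8 + (-3 + 3))*((⅓)*(11 - 40)/4) = (8 + 0)*((⅓)*(¼)*(-29)) = 8*(-29/12) = -58/3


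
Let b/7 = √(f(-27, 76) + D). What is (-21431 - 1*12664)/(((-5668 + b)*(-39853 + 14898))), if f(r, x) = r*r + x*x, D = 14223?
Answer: -3220841/12939397086 - 2273*√5182/3696970596 ≈ -0.00029318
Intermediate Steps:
f(r, x) = r² + x²
b = 14*√5182 (b = 7*√(((-27)² + 76²) + 14223) = 7*√((729 + 5776) + 14223) = 7*√(6505 + 14223) = 7*√20728 = 7*(2*√5182) = 14*√5182 ≈ 1007.8)
(-21431 - 1*12664)/(((-5668 + b)*(-39853 + 14898))) = (-21431 - 1*12664)/(((-5668 + 14*√5182)*(-39853 + 14898))) = (-21431 - 12664)/(((-5668 + 14*√5182)*(-24955))) = -34095/(141444940 - 349370*√5182)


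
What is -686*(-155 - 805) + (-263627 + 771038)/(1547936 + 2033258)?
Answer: 2358431628051/3581194 ≈ 6.5856e+5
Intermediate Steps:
-686*(-155 - 805) + (-263627 + 771038)/(1547936 + 2033258) = -686*(-960) + 507411/3581194 = 658560 + 507411*(1/3581194) = 658560 + 507411/3581194 = 2358431628051/3581194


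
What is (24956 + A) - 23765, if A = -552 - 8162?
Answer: -7523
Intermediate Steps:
A = -8714
(24956 + A) - 23765 = (24956 - 8714) - 23765 = 16242 - 23765 = -7523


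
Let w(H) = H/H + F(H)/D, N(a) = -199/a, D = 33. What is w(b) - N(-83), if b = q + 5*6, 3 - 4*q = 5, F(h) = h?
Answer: -2759/5478 ≈ -0.50365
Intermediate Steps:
q = -½ (q = ¾ - ¼*5 = ¾ - 5/4 = -½ ≈ -0.50000)
b = 59/2 (b = -½ + 5*6 = -½ + 30 = 59/2 ≈ 29.500)
w(H) = 1 + H/33 (w(H) = H/H + H/33 = 1 + H*(1/33) = 1 + H/33)
w(b) - N(-83) = (1 + (1/33)*(59/2)) - (-199)/(-83) = (1 + 59/66) - (-199)*(-1)/83 = 125/66 - 1*199/83 = 125/66 - 199/83 = -2759/5478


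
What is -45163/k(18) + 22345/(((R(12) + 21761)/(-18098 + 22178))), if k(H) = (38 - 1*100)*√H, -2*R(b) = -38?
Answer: 1519460/363 + 45163*√2/372 ≈ 4357.5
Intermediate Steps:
R(b) = 19 (R(b) = -½*(-38) = 19)
k(H) = -62*√H (k(H) = (38 - 100)*√H = -62*√H)
-45163/k(18) + 22345/(((R(12) + 21761)/(-18098 + 22178))) = -45163*(-√2/372) + 22345/(((19 + 21761)/(-18098 + 22178))) = -45163*(-√2/372) + 22345/((21780/4080)) = -45163*(-√2/372) + 22345/((21780*(1/4080))) = -(-45163)*√2/372 + 22345/(363/68) = 45163*√2/372 + 22345*(68/363) = 45163*√2/372 + 1519460/363 = 1519460/363 + 45163*√2/372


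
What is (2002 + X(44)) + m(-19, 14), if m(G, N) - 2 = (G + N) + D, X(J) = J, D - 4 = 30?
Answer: 2077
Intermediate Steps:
D = 34 (D = 4 + 30 = 34)
m(G, N) = 36 + G + N (m(G, N) = 2 + ((G + N) + 34) = 2 + (34 + G + N) = 36 + G + N)
(2002 + X(44)) + m(-19, 14) = (2002 + 44) + (36 - 19 + 14) = 2046 + 31 = 2077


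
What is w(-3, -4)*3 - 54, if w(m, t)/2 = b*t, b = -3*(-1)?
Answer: -126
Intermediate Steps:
b = 3
w(m, t) = 6*t (w(m, t) = 2*(3*t) = 6*t)
w(-3, -4)*3 - 54 = (6*(-4))*3 - 54 = -24*3 - 54 = -72 - 54 = -126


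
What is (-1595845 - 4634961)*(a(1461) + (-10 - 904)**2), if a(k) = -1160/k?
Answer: -7604775960071176/1461 ≈ -5.2052e+12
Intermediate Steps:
(-1595845 - 4634961)*(a(1461) + (-10 - 904)**2) = (-1595845 - 4634961)*(-1160/1461 + (-10 - 904)**2) = -6230806*(-1160*1/1461 + (-914)**2) = -6230806*(-1160/1461 + 835396) = -6230806*1220512396/1461 = -7604775960071176/1461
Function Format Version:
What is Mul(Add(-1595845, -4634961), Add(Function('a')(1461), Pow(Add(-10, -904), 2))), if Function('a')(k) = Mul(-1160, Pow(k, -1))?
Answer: Rational(-7604775960071176, 1461) ≈ -5.2052e+12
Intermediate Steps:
Mul(Add(-1595845, -4634961), Add(Function('a')(1461), Pow(Add(-10, -904), 2))) = Mul(Add(-1595845, -4634961), Add(Mul(-1160, Pow(1461, -1)), Pow(Add(-10, -904), 2))) = Mul(-6230806, Add(Mul(-1160, Rational(1, 1461)), Pow(-914, 2))) = Mul(-6230806, Add(Rational(-1160, 1461), 835396)) = Mul(-6230806, Rational(1220512396, 1461)) = Rational(-7604775960071176, 1461)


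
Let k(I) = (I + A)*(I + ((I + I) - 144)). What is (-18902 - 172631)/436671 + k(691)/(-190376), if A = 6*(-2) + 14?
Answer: -620203769195/83131678296 ≈ -7.4605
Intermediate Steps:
A = 2 (A = -12 + 14 = 2)
k(I) = (-144 + 3*I)*(2 + I) (k(I) = (I + 2)*(I + ((I + I) - 144)) = (2 + I)*(I + (2*I - 144)) = (2 + I)*(I + (-144 + 2*I)) = (2 + I)*(-144 + 3*I) = (-144 + 3*I)*(2 + I))
(-18902 - 172631)/436671 + k(691)/(-190376) = (-18902 - 172631)/436671 + (-288 - 138*691 + 3*691²)/(-190376) = -191533*1/436671 + (-288 - 95358 + 3*477481)*(-1/190376) = -191533/436671 + (-288 - 95358 + 1432443)*(-1/190376) = -191533/436671 + 1336797*(-1/190376) = -191533/436671 - 1336797/190376 = -620203769195/83131678296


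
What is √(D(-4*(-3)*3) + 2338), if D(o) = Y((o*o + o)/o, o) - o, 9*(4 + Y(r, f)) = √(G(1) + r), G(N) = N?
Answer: √(20682 + √38)/3 ≈ 47.945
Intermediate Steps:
Y(r, f) = -4 + √(1 + r)/9
D(o) = -4 - o + √(1 + (o + o²)/o)/9 (D(o) = (-4 + √(1 + (o*o + o)/o)/9) - o = (-4 + √(1 + (o² + o)/o)/9) - o = (-4 + √(1 + (o + o²)/o)/9) - o = -4 - o + √(1 + (o + o²)/o)/9)
√(D(-4*(-3)*3) + 2338) = √((-4 - (-4*(-3))*3 + √(2 - 4*(-3)*3)/9) + 2338) = √((-4 - 12*3 + √(2 + 12*3)/9) + 2338) = √((-4 - 1*36 + √(2 + 36)/9) + 2338) = √((-4 - 36 + √38/9) + 2338) = √((-40 + √38/9) + 2338) = √(2298 + √38/9)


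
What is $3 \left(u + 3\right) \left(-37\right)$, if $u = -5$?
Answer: $222$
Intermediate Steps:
$3 \left(u + 3\right) \left(-37\right) = 3 \left(-5 + 3\right) \left(-37\right) = 3 \left(-2\right) \left(-37\right) = \left(-6\right) \left(-37\right) = 222$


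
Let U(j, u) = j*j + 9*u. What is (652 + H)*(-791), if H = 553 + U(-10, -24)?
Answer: -861399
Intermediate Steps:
U(j, u) = j² + 9*u
H = 437 (H = 553 + ((-10)² + 9*(-24)) = 553 + (100 - 216) = 553 - 116 = 437)
(652 + H)*(-791) = (652 + 437)*(-791) = 1089*(-791) = -861399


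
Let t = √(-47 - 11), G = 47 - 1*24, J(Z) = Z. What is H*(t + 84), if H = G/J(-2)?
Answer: -966 - 23*I*√58/2 ≈ -966.0 - 87.581*I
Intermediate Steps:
G = 23 (G = 47 - 24 = 23)
t = I*√58 (t = √(-58) = I*√58 ≈ 7.6158*I)
H = -23/2 (H = 23/(-2) = 23*(-½) = -23/2 ≈ -11.500)
H*(t + 84) = -23*(I*√58 + 84)/2 = -23*(84 + I*√58)/2 = -966 - 23*I*√58/2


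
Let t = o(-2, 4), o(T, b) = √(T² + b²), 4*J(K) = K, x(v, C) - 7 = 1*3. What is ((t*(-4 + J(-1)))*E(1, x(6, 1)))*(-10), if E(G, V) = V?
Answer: 850*√5 ≈ 1900.7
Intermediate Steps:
x(v, C) = 10 (x(v, C) = 7 + 1*3 = 7 + 3 = 10)
J(K) = K/4
t = 2*√5 (t = √((-2)² + 4²) = √(4 + 16) = √20 = 2*√5 ≈ 4.4721)
((t*(-4 + J(-1)))*E(1, x(6, 1)))*(-10) = (((2*√5)*(-4 + (¼)*(-1)))*10)*(-10) = (((2*√5)*(-4 - ¼))*10)*(-10) = (((2*√5)*(-17/4))*10)*(-10) = (-17*√5/2*10)*(-10) = -85*√5*(-10) = 850*√5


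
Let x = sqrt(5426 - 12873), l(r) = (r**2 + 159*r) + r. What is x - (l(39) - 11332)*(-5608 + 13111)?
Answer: 26793213 + I*sqrt(7447) ≈ 2.6793e+7 + 86.296*I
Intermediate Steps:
l(r) = r**2 + 160*r
x = I*sqrt(7447) (x = sqrt(-7447) = I*sqrt(7447) ≈ 86.296*I)
x - (l(39) - 11332)*(-5608 + 13111) = I*sqrt(7447) - (39*(160 + 39) - 11332)*(-5608 + 13111) = I*sqrt(7447) - (39*199 - 11332)*7503 = I*sqrt(7447) - (7761 - 11332)*7503 = I*sqrt(7447) - (-3571)*7503 = I*sqrt(7447) - 1*(-26793213) = I*sqrt(7447) + 26793213 = 26793213 + I*sqrt(7447)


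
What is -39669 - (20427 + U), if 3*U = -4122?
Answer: -58722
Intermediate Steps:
U = -1374 (U = (1/3)*(-4122) = -1374)
-39669 - (20427 + U) = -39669 - (20427 - 1374) = -39669 - 1*19053 = -39669 - 19053 = -58722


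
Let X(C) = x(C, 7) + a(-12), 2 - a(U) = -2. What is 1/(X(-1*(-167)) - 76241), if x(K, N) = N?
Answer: -1/76230 ≈ -1.3118e-5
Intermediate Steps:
a(U) = 4 (a(U) = 2 - 1*(-2) = 2 + 2 = 4)
X(C) = 11 (X(C) = 7 + 4 = 11)
1/(X(-1*(-167)) - 76241) = 1/(11 - 76241) = 1/(-76230) = -1/76230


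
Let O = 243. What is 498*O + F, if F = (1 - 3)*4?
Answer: 121006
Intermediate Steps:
F = -8 (F = -2*4 = -8)
498*O + F = 498*243 - 8 = 121014 - 8 = 121006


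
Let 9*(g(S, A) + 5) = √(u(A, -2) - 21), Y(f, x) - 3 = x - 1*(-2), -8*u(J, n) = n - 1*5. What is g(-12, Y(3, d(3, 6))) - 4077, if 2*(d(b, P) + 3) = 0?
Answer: -4082 + I*√322/36 ≈ -4082.0 + 0.49845*I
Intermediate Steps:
d(b, P) = -3 (d(b, P) = -3 + (½)*0 = -3 + 0 = -3)
u(J, n) = 5/8 - n/8 (u(J, n) = -(n - 1*5)/8 = -(n - 5)/8 = -(-5 + n)/8 = 5/8 - n/8)
Y(f, x) = 5 + x (Y(f, x) = 3 + (x - 1*(-2)) = 3 + (x + 2) = 3 + (2 + x) = 5 + x)
g(S, A) = -5 + I*√322/36 (g(S, A) = -5 + √((5/8 - ⅛*(-2)) - 21)/9 = -5 + √((5/8 + ¼) - 21)/9 = -5 + √(7/8 - 21)/9 = -5 + √(-161/8)/9 = -5 + (I*√322/4)/9 = -5 + I*√322/36)
g(-12, Y(3, d(3, 6))) - 4077 = (-5 + I*√322/36) - 4077 = -4082 + I*√322/36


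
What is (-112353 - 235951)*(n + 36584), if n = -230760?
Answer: 67632277504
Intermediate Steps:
(-112353 - 235951)*(n + 36584) = (-112353 - 235951)*(-230760 + 36584) = -348304*(-194176) = 67632277504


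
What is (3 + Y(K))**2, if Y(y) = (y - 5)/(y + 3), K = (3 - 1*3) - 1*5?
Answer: 64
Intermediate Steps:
K = -5 (K = (3 - 3) - 5 = 0 - 5 = -5)
Y(y) = (-5 + y)/(3 + y)
(3 + Y(K))**2 = (3 + (-5 - 5)/(3 - 5))**2 = (3 - 10/(-2))**2 = (3 - 1/2*(-10))**2 = (3 + 5)**2 = 8**2 = 64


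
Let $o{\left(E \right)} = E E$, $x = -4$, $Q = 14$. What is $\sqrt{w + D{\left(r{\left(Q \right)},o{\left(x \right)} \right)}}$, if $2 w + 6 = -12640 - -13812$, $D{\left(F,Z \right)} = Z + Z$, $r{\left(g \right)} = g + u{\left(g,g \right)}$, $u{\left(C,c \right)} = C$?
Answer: $\sqrt{615} \approx 24.799$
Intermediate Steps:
$o{\left(E \right)} = E^{2}$
$r{\left(g \right)} = 2 g$ ($r{\left(g \right)} = g + g = 2 g$)
$D{\left(F,Z \right)} = 2 Z$
$w = 583$ ($w = -3 + \frac{-12640 - -13812}{2} = -3 + \frac{-12640 + 13812}{2} = -3 + \frac{1}{2} \cdot 1172 = -3 + 586 = 583$)
$\sqrt{w + D{\left(r{\left(Q \right)},o{\left(x \right)} \right)}} = \sqrt{583 + 2 \left(-4\right)^{2}} = \sqrt{583 + 2 \cdot 16} = \sqrt{583 + 32} = \sqrt{615}$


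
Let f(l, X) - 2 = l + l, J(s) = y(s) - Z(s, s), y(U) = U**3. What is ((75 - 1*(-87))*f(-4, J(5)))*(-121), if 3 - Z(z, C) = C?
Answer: 117612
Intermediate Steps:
Z(z, C) = 3 - C
J(s) = -3 + s + s**3 (J(s) = s**3 - (3 - s) = s**3 + (-3 + s) = -3 + s + s**3)
f(l, X) = 2 + 2*l (f(l, X) = 2 + (l + l) = 2 + 2*l)
((75 - 1*(-87))*f(-4, J(5)))*(-121) = ((75 - 1*(-87))*(2 + 2*(-4)))*(-121) = ((75 + 87)*(2 - 8))*(-121) = (162*(-6))*(-121) = -972*(-121) = 117612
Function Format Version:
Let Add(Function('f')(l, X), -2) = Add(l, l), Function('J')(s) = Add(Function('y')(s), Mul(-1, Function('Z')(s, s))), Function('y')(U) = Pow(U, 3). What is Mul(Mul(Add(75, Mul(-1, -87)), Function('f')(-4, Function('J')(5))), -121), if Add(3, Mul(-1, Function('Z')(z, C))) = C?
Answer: 117612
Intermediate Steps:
Function('Z')(z, C) = Add(3, Mul(-1, C))
Function('J')(s) = Add(-3, s, Pow(s, 3)) (Function('J')(s) = Add(Pow(s, 3), Mul(-1, Add(3, Mul(-1, s)))) = Add(Pow(s, 3), Add(-3, s)) = Add(-3, s, Pow(s, 3)))
Function('f')(l, X) = Add(2, Mul(2, l)) (Function('f')(l, X) = Add(2, Add(l, l)) = Add(2, Mul(2, l)))
Mul(Mul(Add(75, Mul(-1, -87)), Function('f')(-4, Function('J')(5))), -121) = Mul(Mul(Add(75, Mul(-1, -87)), Add(2, Mul(2, -4))), -121) = Mul(Mul(Add(75, 87), Add(2, -8)), -121) = Mul(Mul(162, -6), -121) = Mul(-972, -121) = 117612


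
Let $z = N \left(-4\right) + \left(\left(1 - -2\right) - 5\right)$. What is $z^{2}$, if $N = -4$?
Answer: $196$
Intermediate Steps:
$z = 14$ ($z = \left(-4\right) \left(-4\right) + \left(\left(1 - -2\right) - 5\right) = 16 + \left(\left(1 + 2\right) - 5\right) = 16 + \left(3 - 5\right) = 16 - 2 = 14$)
$z^{2} = 14^{2} = 196$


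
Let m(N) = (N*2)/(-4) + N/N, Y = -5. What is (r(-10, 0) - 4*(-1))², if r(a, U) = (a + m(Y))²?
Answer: 34225/16 ≈ 2139.1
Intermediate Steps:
m(N) = 1 - N/2 (m(N) = (2*N)*(-¼) + 1 = -N/2 + 1 = 1 - N/2)
r(a, U) = (7/2 + a)² (r(a, U) = (a + (1 - ½*(-5)))² = (a + (1 + 5/2))² = (a + 7/2)² = (7/2 + a)²)
(r(-10, 0) - 4*(-1))² = ((7 + 2*(-10))²/4 - 4*(-1))² = ((7 - 20)²/4 + 4)² = ((¼)*(-13)² + 4)² = ((¼)*169 + 4)² = (169/4 + 4)² = (185/4)² = 34225/16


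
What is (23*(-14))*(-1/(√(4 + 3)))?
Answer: 46*√7 ≈ 121.70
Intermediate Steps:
(23*(-14))*(-1/(√(4 + 3))) = -(-322)/(√7) = -(-322)*√7/7 = -(-46)*√7 = 46*√7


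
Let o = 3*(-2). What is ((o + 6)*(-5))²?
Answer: 0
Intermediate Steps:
o = -6
((o + 6)*(-5))² = ((-6 + 6)*(-5))² = (0*(-5))² = 0² = 0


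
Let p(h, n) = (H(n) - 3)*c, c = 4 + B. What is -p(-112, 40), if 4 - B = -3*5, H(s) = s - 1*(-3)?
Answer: -920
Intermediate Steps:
H(s) = 3 + s (H(s) = s + 3 = 3 + s)
B = 19 (B = 4 - (-3)*5 = 4 - 1*(-15) = 4 + 15 = 19)
c = 23 (c = 4 + 19 = 23)
p(h, n) = 23*n (p(h, n) = ((3 + n) - 3)*23 = n*23 = 23*n)
-p(-112, 40) = -23*40 = -1*920 = -920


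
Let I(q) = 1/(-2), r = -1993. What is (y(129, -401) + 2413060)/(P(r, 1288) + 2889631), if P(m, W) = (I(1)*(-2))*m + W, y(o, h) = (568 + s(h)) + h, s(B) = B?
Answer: 1206413/1444463 ≈ 0.83520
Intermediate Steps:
y(o, h) = 568 + 2*h (y(o, h) = (568 + h) + h = 568 + 2*h)
I(q) = -1/2
P(m, W) = W + m (P(m, W) = (-1/2*(-2))*m + W = 1*m + W = m + W = W + m)
(y(129, -401) + 2413060)/(P(r, 1288) + 2889631) = ((568 + 2*(-401)) + 2413060)/((1288 - 1993) + 2889631) = ((568 - 802) + 2413060)/(-705 + 2889631) = (-234 + 2413060)/2888926 = 2412826*(1/2888926) = 1206413/1444463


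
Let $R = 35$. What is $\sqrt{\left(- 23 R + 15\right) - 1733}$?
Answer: $29 i \sqrt{3} \approx 50.229 i$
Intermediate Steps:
$\sqrt{\left(- 23 R + 15\right) - 1733} = \sqrt{\left(\left(-23\right) 35 + 15\right) - 1733} = \sqrt{\left(-805 + 15\right) - 1733} = \sqrt{-790 - 1733} = \sqrt{-2523} = 29 i \sqrt{3}$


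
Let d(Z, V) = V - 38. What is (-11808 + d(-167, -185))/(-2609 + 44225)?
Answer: -12031/41616 ≈ -0.28910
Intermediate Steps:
d(Z, V) = -38 + V
(-11808 + d(-167, -185))/(-2609 + 44225) = (-11808 + (-38 - 185))/(-2609 + 44225) = (-11808 - 223)/41616 = -12031*1/41616 = -12031/41616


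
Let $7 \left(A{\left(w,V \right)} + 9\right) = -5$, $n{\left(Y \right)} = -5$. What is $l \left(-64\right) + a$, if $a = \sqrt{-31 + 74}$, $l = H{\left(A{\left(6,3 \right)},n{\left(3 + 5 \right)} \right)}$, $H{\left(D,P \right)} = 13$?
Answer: $-832 + \sqrt{43} \approx -825.44$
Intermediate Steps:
$A{\left(w,V \right)} = - \frac{68}{7}$ ($A{\left(w,V \right)} = -9 + \frac{1}{7} \left(-5\right) = -9 - \frac{5}{7} = - \frac{68}{7}$)
$l = 13$
$a = \sqrt{43} \approx 6.5574$
$l \left(-64\right) + a = 13 \left(-64\right) + \sqrt{43} = -832 + \sqrt{43}$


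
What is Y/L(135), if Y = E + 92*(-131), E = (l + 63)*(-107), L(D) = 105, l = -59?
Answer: -832/7 ≈ -118.86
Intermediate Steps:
E = -428 (E = (-59 + 63)*(-107) = 4*(-107) = -428)
Y = -12480 (Y = -428 + 92*(-131) = -428 - 12052 = -12480)
Y/L(135) = -12480/105 = -12480*1/105 = -832/7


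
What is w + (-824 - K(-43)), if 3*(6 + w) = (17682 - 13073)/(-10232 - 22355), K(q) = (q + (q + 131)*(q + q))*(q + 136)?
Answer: 69116338064/97761 ≈ 7.0699e+5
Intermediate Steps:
K(q) = (136 + q)*(q + 2*q*(131 + q)) (K(q) = (q + (131 + q)*(2*q))*(136 + q) = (q + 2*q*(131 + q))*(136 + q) = (136 + q)*(q + 2*q*(131 + q)))
w = -591175/97761 (w = -6 + ((17682 - 13073)/(-10232 - 22355))/3 = -6 + (4609/(-32587))/3 = -6 + (4609*(-1/32587))/3 = -6 + (⅓)*(-4609/32587) = -6 - 4609/97761 = -591175/97761 ≈ -6.0471)
w + (-824 - K(-43)) = -591175/97761 + (-824 - (-43)*(35768 + 2*(-43)² + 535*(-43))) = -591175/97761 + (-824 - (-43)*(35768 + 2*1849 - 23005)) = -591175/97761 + (-824 - (-43)*(35768 + 3698 - 23005)) = -591175/97761 + (-824 - (-43)*16461) = -591175/97761 + (-824 - 1*(-707823)) = -591175/97761 + (-824 + 707823) = -591175/97761 + 706999 = 69116338064/97761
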